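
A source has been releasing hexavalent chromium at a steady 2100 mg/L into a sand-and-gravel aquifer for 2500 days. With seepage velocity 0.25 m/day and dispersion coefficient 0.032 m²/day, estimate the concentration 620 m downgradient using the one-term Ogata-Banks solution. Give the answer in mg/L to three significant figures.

For a continuous step input, C/C₀ ≈ ½·erfc((x−vt)/(2√(Dt))).
vt = 0.25 × 2500 = 625 m and 2√(Dt) = 2√(0.032 × 2500) = 17.89 m.
Argument (x−vt)/(2√(Dt)) = (620 − 625)/17.89 = -0.2795; ½·erfc(-0.2795) = 0.6537.
C = 2100 × 0.6537 = 1370 mg/L.

1370 mg/L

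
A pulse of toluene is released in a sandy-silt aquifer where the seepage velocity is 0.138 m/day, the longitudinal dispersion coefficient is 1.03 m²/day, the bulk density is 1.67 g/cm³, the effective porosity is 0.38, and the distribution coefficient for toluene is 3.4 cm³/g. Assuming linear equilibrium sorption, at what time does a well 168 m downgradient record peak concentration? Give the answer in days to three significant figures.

18600 days

Retardation factor R = 1 + ρ_b·K_d/n = 1 + 1.67 × 3.4/0.38 = 15.94.
Sorption retards both mechanisms: v_R = v/R = 0.008657 m/day, D_R = D/R = 0.06462 m²/day.
Peak time from v_R²t² + 2D_R t − x² = 0: t = (√(D_R² + v_R²x²) − D_R)/v_R².
√(D_R² + v_R²x²) = √(0.06462² + 0.008657² × 168²) = 1.456; v_R² = 7.494e-05.
t = (1.456 − 0.06462)/7.494e-05 = 18600 days.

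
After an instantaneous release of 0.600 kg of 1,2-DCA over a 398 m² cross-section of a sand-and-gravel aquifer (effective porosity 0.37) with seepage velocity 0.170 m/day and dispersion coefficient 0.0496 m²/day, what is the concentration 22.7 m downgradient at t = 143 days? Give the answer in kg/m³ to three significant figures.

For an instantaneous plane source, C(x,t) = M/(n_e·A·√(4πDt)) · exp(−(x−vt)²/(4Dt)), with n_e·A the pore (flow) area.
Plume center vt = 0.170 × 143 = 24.31 m, so the well at 22.7 m is 1.61 m upgradient of the peak.
√(4πDt) = 9.441 m, giving peak height M/(n_e·A·√(4πDt)) = 0.600/(0.37 × 398 × 9.441) = 0.0004316 kg/m³.
(x−vt)²/(4Dt) = (-1.61)²/(4 × 0.0496 × 143) = 0.09136; exp(−0.09136) = 0.9127.
C = 0.0004316 × 0.9127 = 0.000394 kg/m³.

0.000394 kg/m³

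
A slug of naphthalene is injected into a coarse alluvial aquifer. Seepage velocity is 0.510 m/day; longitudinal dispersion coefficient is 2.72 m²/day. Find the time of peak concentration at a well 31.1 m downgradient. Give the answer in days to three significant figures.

51.4 days

For the 1D instantaneous-source solution, setting ∂C/∂t = 0 at fixed x gives v²t² + 2Dt − x² = 0, so t = (√(D² + v²x²) − D)/v².
√(D² + v²x²) = √(2.72² + 0.510² × 31.1²) = 16.09; v² = 0.2601.
t = (16.09 − 2.72)/0.2601 = 51.4 days (vs. the pure-advection estimate x/v = 61.0 d).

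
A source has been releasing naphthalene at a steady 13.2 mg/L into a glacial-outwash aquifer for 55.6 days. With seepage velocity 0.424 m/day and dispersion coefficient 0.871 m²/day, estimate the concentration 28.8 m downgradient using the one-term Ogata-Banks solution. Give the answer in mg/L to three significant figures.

For a continuous step input, C/C₀ ≈ ½·erfc((x−vt)/(2√(Dt))).
vt = 0.424 × 55.6 = 23.5744 m and 2√(Dt) = 2√(0.871 × 55.6) = 13.92 m.
Argument (x−vt)/(2√(Dt)) = (28.8 − 23.5744)/13.92 = 0.3754; ½·erfc(0.3754) = 0.2977.
C = 13.2 × 0.2977 = 3.93 mg/L.

3.93 mg/L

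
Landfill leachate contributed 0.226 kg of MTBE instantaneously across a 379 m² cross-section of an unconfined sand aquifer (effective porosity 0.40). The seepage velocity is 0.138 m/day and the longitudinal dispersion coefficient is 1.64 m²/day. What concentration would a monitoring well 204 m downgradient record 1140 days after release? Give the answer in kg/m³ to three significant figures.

7.27e-06 kg/m³

For an instantaneous plane source, C(x,t) = M/(n_e·A·√(4πDt)) · exp(−(x−vt)²/(4Dt)), with n_e·A the pore (flow) area.
Plume center vt = 0.138 × 1140 = 157.32 m, so the well at 204 m is 46.68 m downgradient of the peak.
√(4πDt) = 153.3 m, giving peak height M/(n_e·A·√(4πDt)) = 0.226/(0.40 × 379 × 153.3) = 9.724e-06 kg/m³.
(x−vt)²/(4Dt) = (46.68)²/(4 × 1.64 × 1140) = 0.2914; exp(−0.2914) = 0.7472.
C = 9.724e-06 × 0.7472 = 7.27e-06 kg/m³.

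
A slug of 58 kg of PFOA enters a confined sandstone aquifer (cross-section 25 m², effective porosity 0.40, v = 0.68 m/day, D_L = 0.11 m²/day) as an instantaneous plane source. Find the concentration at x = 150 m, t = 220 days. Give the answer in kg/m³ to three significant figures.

For an instantaneous plane source, C(x,t) = M/(n_e·A·√(4πDt)) · exp(−(x−vt)²/(4Dt)), with n_e·A the pore (flow) area.
Plume center vt = 0.68 × 220 = 149.6 m, so the well at 150 m is 0.4 m downgradient of the peak.
√(4πDt) = 17.44 m, giving peak height M/(n_e·A·√(4πDt)) = 58/(0.40 × 25 × 17.44) = 0.3326 kg/m³.
(x−vt)²/(4Dt) = (0.4)²/(4 × 0.11 × 220) = 0.001653; exp(−0.001653) = 0.9983.
C = 0.3326 × 0.9983 = 0.332 kg/m³.

0.332 kg/m³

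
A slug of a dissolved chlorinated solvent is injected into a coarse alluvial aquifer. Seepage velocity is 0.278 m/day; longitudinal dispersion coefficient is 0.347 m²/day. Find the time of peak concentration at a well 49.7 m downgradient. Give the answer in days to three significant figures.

For the 1D instantaneous-source solution, setting ∂C/∂t = 0 at fixed x gives v²t² + 2Dt − x² = 0, so t = (√(D² + v²x²) − D)/v².
√(D² + v²x²) = √(0.347² + 0.278² × 49.7²) = 13.82; v² = 0.077284.
t = (13.82 − 0.347)/0.077284 = 174 days (vs. the pure-advection estimate x/v = 179 d).

174 days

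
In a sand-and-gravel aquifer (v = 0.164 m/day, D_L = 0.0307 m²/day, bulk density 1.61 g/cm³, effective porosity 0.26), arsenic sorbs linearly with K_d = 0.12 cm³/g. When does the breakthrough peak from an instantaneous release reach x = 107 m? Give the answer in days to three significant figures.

Retardation factor R = 1 + ρ_b·K_d/n = 1 + 1.61 × 0.12/0.26 = 1.743.
Sorption retards both mechanisms: v_R = v/R = 0.09409 m/day, D_R = D/R = 0.01761 m²/day.
Peak time from v_R²t² + 2D_R t − x² = 0: t = (√(D_R² + v_R²x²) − D_R)/v_R².
√(D_R² + v_R²x²) = √(0.01761² + 0.09409² × 107²) = 10.07; v_R² = 0.008853.
t = (10.07 − 0.01761)/0.008853 = 1140 days.

1140 days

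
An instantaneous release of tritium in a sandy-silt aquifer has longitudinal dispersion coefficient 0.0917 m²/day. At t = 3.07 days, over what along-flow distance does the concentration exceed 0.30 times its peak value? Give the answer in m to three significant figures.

The plume is Gaussian with σ = √(2Dt) = √(2 × 0.0917 × 3.07) = 0.7504 m.
C/C_peak = exp(−Δx²/(2σ²)) = 0.30 ⇒ Δx = σ·√(−2 ln 0.30) = 0.7504 × 1.552 = 1.165 m.
Width = 2Δx = 2.33 m.

2.33 m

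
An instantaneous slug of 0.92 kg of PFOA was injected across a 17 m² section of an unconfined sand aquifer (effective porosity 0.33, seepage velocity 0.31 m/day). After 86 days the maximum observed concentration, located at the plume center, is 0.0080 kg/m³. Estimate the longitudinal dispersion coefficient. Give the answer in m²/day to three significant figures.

At the plume center C_max = M/(n_e·A·√(4πDt)), so D = M²/(4πt·(n_e·A·C_max)²).
n_e·A·C_max = 0.33 × 17 × 0.0080 = 0.04488 kg/m.
D = 0.92²/(4π × 86 × 0.04488²) = 0.389 m²/day.

0.389 m²/day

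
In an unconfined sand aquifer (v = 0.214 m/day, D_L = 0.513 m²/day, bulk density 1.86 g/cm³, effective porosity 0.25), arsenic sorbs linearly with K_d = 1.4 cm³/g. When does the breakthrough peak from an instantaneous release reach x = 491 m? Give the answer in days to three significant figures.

26100 days

Retardation factor R = 1 + ρ_b·K_d/n = 1 + 1.86 × 1.4/0.25 = 11.42.
Sorption retards both mechanisms: v_R = v/R = 0.01874 m/day, D_R = D/R = 0.04492 m²/day.
Peak time from v_R²t² + 2D_R t − x² = 0: t = (√(D_R² + v_R²x²) − D_R)/v_R².
√(D_R² + v_R²x²) = √(0.04492² + 0.01874² × 491²) = 9.201; v_R² = 0.0003512.
t = (9.201 − 0.04492)/0.0003512 = 26100 days.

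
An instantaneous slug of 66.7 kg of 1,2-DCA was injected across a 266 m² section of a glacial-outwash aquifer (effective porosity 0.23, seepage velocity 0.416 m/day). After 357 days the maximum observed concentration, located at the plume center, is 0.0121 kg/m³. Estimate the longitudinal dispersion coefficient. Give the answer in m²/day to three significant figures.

1.81 m²/day

At the plume center C_max = M/(n_e·A·√(4πDt)), so D = M²/(4πt·(n_e·A·C_max)²).
n_e·A·C_max = 0.23 × 266 × 0.0121 = 0.7403 kg/m.
D = 66.7²/(4π × 357 × 0.7403²) = 1.81 m²/day.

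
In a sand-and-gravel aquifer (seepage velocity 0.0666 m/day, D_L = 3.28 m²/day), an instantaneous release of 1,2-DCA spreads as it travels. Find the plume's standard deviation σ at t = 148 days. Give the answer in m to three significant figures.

Dispersive spreading gives a Gaussian with σ² = 2Dt; advection only shifts the center.
σ = √(2 × 3.28 × 148) = 31.2 m.

31.2 m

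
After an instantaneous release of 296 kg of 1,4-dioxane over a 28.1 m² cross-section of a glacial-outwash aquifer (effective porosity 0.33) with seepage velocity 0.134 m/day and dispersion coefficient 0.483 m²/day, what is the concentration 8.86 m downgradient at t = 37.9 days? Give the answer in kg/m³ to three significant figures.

For an instantaneous plane source, C(x,t) = M/(n_e·A·√(4πDt)) · exp(−(x−vt)²/(4Dt)), with n_e·A the pore (flow) area.
Plume center vt = 0.134 × 37.9 = 5.0786 m, so the well at 8.86 m is 3.7814 m downgradient of the peak.
√(4πDt) = 15.17 m, giving peak height M/(n_e·A·√(4πDt)) = 296/(0.33 × 28.1 × 15.17) = 2.104 kg/m³.
(x−vt)²/(4Dt) = (3.7814)²/(4 × 0.483 × 37.9) = 0.1953; exp(−0.1953) = 0.8226.
C = 2.104 × 0.8226 = 1.73 kg/m³.

1.73 kg/m³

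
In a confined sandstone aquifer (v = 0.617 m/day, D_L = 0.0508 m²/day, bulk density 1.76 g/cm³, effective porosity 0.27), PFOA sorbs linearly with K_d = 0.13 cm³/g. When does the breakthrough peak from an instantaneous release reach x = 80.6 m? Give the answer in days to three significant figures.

Retardation factor R = 1 + ρ_b·K_d/n = 1 + 1.76 × 0.13/0.27 = 1.847.
Sorption retards both mechanisms: v_R = v/R = 0.3341 m/day, D_R = D/R = 0.02750 m²/day.
Peak time from v_R²t² + 2D_R t − x² = 0: t = (√(D_R² + v_R²x²) − D_R)/v_R².
√(D_R² + v_R²x²) = √(0.02750² + 0.3341² × 80.6²) = 26.93; v_R² = 0.1116.
t = (26.93 − 0.02750)/0.1116 = 241 days.

241 days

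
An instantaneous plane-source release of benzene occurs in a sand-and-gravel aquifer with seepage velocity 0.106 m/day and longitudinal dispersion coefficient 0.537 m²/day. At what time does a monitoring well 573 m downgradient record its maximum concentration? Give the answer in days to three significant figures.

For the 1D instantaneous-source solution, setting ∂C/∂t = 0 at fixed x gives v²t² + 2Dt − x² = 0, so t = (√(D² + v²x²) − D)/v².
√(D² + v²x²) = √(0.537² + 0.106² × 573²) = 60.74; v² = 0.011236.
t = (60.74 − 0.537)/0.011236 = 5360 days (vs. the pure-advection estimate x/v = 5410 d).

5360 days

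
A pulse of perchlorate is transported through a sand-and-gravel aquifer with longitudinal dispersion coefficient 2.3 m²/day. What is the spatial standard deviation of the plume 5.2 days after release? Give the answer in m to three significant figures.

4.89 m

Dispersive spreading gives a Gaussian with σ² = 2Dt; advection only shifts the center.
σ = √(2 × 2.3 × 5.2) = 4.89 m.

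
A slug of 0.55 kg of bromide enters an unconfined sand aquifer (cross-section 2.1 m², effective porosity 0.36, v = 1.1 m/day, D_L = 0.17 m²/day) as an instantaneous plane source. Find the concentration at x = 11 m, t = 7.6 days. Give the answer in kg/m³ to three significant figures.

0.0469 kg/m³

For an instantaneous plane source, C(x,t) = M/(n_e·A·√(4πDt)) · exp(−(x−vt)²/(4Dt)), with n_e·A the pore (flow) area.
Plume center vt = 1.1 × 7.6 = 8.36 m, so the well at 11 m is 2.64 m downgradient of the peak.
√(4πDt) = 4.029 m, giving peak height M/(n_e·A·√(4πDt)) = 0.55/(0.36 × 2.1 × 4.029) = 0.1806 kg/m³.
(x−vt)²/(4Dt) = (2.64)²/(4 × 0.17 × 7.6) = 1.349; exp(−1.349) = 0.2595.
C = 0.1806 × 0.2595 = 0.0469 kg/m³.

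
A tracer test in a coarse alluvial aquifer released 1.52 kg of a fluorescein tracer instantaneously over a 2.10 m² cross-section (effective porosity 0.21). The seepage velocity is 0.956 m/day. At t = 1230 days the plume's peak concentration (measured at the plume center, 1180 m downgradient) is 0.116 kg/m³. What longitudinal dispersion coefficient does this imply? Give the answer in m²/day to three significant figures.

0.0571 m²/day

At the plume center C_max = M/(n_e·A·√(4πDt)), so D = M²/(4πt·(n_e·A·C_max)²).
n_e·A·C_max = 0.21 × 2.10 × 0.116 = 0.05116 kg/m.
D = 1.52²/(4π × 1230 × 0.05116²) = 0.0571 m²/day.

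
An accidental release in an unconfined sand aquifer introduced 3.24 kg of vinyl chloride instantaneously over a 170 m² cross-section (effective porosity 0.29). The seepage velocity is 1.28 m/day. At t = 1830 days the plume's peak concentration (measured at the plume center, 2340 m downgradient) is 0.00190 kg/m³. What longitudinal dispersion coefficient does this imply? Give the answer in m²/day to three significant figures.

0.0520 m²/day

At the plume center C_max = M/(n_e·A·√(4πDt)), so D = M²/(4πt·(n_e·A·C_max)²).
n_e·A·C_max = 0.29 × 170 × 0.00190 = 0.09367 kg/m.
D = 3.24²/(4π × 1830 × 0.09367²) = 0.0520 m²/day.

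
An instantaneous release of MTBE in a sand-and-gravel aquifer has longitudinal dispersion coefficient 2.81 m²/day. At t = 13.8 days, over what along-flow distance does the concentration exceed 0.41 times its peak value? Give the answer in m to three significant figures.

The plume is Gaussian with σ = √(2Dt) = √(2 × 2.81 × 13.8) = 8.807 m.
C/C_peak = exp(−Δx²/(2σ²)) = 0.41 ⇒ Δx = σ·√(−2 ln 0.41) = 8.807 × 1.335 = 11.76 m.
Width = 2Δx = 23.5 m.

23.5 m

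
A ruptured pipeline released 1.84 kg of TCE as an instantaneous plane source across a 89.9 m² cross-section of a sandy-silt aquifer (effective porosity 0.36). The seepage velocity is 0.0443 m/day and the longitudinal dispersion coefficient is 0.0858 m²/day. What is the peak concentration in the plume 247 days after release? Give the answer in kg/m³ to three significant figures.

0.00348 kg/m³

The peak of an instantaneous 1D plume sits at x = vt; there the Gaussian factor is 1 and C_max = M/(n_e·A·√(4πDt)), where n_e·A is the pore area the mass is dissolved in.
√(4πDt) = √(4π × 0.0858 × 247) = 16.32 m, so C_max = 1.84/(0.36 × 89.9 × 16.32) = 0.00348 kg/m³.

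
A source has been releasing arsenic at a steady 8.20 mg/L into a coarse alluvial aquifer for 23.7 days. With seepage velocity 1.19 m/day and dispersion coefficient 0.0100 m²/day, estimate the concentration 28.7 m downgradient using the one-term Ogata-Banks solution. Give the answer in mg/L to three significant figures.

For a continuous step input, C/C₀ ≈ ½·erfc((x−vt)/(2√(Dt))).
vt = 1.19 × 23.7 = 28.203 m and 2√(Dt) = 2√(0.0100 × 23.7) = 0.9737 m.
Argument (x−vt)/(2√(Dt)) = (28.7 − 28.203)/0.9737 = 0.5104; ½·erfc(0.5104) = 0.2352.
C = 8.20 × 0.2352 = 1.93 mg/L.

1.93 mg/L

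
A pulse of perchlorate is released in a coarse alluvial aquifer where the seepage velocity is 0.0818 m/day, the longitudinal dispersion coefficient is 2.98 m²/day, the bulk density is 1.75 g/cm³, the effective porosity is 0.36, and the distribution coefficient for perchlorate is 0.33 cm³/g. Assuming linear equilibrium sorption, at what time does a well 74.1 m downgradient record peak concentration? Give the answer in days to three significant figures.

Retardation factor R = 1 + ρ_b·K_d/n = 1 + 1.75 × 0.33/0.36 = 2.604.
Sorption retards both mechanisms: v_R = v/R = 0.03141 m/day, D_R = D/R = 1.144 m²/day.
Peak time from v_R²t² + 2D_R t − x² = 0: t = (√(D_R² + v_R²x²) − D_R)/v_R².
√(D_R² + v_R²x²) = √(1.144² + 0.03141² × 74.1²) = 2.593; v_R² = 0.0009866.
t = (2.593 − 1.144)/0.0009866 = 1470 days.

1470 days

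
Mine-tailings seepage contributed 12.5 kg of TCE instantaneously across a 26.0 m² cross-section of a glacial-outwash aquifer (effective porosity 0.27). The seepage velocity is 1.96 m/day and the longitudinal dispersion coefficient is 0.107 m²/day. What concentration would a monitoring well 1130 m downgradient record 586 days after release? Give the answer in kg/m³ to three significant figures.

For an instantaneous plane source, C(x,t) = M/(n_e·A·√(4πDt)) · exp(−(x−vt)²/(4Dt)), with n_e·A the pore (flow) area.
Plume center vt = 1.96 × 586 = 1148.56 m, so the well at 1130 m is 18.56 m upgradient of the peak.
√(4πDt) = 28.07 m, giving peak height M/(n_e·A·√(4πDt)) = 12.5/(0.27 × 26.0 × 28.07) = 0.06344 kg/m³.
(x−vt)²/(4Dt) = (-18.56)²/(4 × 0.107 × 586) = 1.373; exp(−1.373) = 0.2533.
C = 0.06344 × 0.2533 = 0.0161 kg/m³.

0.0161 kg/m³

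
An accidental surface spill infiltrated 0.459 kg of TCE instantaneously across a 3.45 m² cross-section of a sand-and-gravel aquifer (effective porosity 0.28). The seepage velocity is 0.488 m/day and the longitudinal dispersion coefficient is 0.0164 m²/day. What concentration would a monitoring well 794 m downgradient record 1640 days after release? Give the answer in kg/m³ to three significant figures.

0.0178 kg/m³

For an instantaneous plane source, C(x,t) = M/(n_e·A·√(4πDt)) · exp(−(x−vt)²/(4Dt)), with n_e·A the pore (flow) area.
Plume center vt = 0.488 × 1640 = 800.32 m, so the well at 794 m is 6.32 m upgradient of the peak.
√(4πDt) = 18.38 m, giving peak height M/(n_e·A·√(4πDt)) = 0.459/(0.28 × 3.45 × 18.38) = 0.02585 kg/m³.
(x−vt)²/(4Dt) = (-6.32)²/(4 × 0.0164 × 1640) = 0.3713; exp(−0.3713) = 0.6898.
C = 0.02585 × 0.6898 = 0.0178 kg/m³.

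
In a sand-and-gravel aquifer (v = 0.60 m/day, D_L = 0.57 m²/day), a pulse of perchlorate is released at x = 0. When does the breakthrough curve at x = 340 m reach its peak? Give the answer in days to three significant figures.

For the 1D instantaneous-source solution, setting ∂C/∂t = 0 at fixed x gives v²t² + 2Dt − x² = 0, so t = (√(D² + v²x²) − D)/v².
√(D² + v²x²) = √(0.57² + 0.60² × 340²) = 204.0; v² = 0.36.
t = (204.0 − 0.57)/0.36 = 565 days (vs. the pure-advection estimate x/v = 567 d).

565 days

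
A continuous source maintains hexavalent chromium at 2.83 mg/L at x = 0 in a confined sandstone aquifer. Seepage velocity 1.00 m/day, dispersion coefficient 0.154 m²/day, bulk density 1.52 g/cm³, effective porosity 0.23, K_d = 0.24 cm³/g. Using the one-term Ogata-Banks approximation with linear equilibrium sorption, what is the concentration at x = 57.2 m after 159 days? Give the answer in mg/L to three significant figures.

Retardation factor R = 1 + ρ_b·K_d/n = 1 + 1.52 × 0.24/0.23 = 2.586.
Sorption retards both mechanisms: v_R = v/R = 0.3867 m/day, D_R = D/R = 0.05955 m²/day.
v_R·t = 0.3867 × 159 = 61.4853 m; 2√(D_R t) = 6.154 m; argument = (57.2 − 61.4853)/6.154 = -0.6963.
C = C₀ × ½·erfc(-0.6963) = 2.83 × 0.8376 = 2.37 mg/L.

2.37 mg/L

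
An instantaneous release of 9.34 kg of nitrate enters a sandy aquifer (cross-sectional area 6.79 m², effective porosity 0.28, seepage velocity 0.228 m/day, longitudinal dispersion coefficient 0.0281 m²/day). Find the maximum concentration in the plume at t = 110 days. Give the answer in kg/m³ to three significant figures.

The peak of an instantaneous 1D plume sits at x = vt; there the Gaussian factor is 1 and C_max = M/(n_e·A·√(4πDt)), where n_e·A is the pore area the mass is dissolved in.
√(4πDt) = √(4π × 0.0281 × 110) = 6.232 m, so C_max = 9.34/(0.28 × 6.79 × 6.232) = 0.788 kg/m³.

0.788 kg/m³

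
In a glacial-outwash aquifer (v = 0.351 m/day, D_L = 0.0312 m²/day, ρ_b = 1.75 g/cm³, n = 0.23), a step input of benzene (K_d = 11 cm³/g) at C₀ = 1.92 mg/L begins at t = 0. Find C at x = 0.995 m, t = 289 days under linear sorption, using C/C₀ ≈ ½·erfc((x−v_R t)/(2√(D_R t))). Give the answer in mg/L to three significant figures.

Retardation factor R = 1 + ρ_b·K_d/n = 1 + 1.75 × 11/0.23 = 84.70.
Sorption retards both mechanisms: v_R = v/R = 0.004144 m/day, D_R = D/R = 0.0003684 m²/day.
v_R·t = 0.004144 × 289 = 1.197616 m; 2√(D_R t) = 0.6526 m; argument = (0.995 − 1.197616)/0.6526 = -0.3105.
C = C₀ × ½·erfc(-0.3105) = 1.92 × 0.6697 = 1.29 mg/L.

1.29 mg/L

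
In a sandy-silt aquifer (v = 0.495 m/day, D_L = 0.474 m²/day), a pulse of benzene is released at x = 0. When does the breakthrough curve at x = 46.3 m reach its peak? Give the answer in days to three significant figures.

For the 1D instantaneous-source solution, setting ∂C/∂t = 0 at fixed x gives v²t² + 2Dt − x² = 0, so t = (√(D² + v²x²) − D)/v².
√(D² + v²x²) = √(0.474² + 0.495² × 46.3²) = 22.92; v² = 0.245025.
t = (22.92 − 0.474)/0.245025 = 91.6 days (vs. the pure-advection estimate x/v = 93.5 d).

91.6 days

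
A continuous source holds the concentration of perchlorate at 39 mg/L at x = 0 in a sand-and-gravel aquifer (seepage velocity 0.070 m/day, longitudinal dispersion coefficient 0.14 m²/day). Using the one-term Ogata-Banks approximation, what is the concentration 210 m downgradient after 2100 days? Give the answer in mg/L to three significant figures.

For a continuous step input, C/C₀ ≈ ½·erfc((x−vt)/(2√(Dt))).
vt = 0.070 × 2100 = 147 m and 2√(Dt) = 2√(0.14 × 2100) = 34.29 m.
Argument (x−vt)/(2√(Dt)) = (210 − 147)/34.29 = 1.837; ½·erfc(1.837) = 0.004690.
C = 39 × 0.004690 = 0.183 mg/L.

0.183 mg/L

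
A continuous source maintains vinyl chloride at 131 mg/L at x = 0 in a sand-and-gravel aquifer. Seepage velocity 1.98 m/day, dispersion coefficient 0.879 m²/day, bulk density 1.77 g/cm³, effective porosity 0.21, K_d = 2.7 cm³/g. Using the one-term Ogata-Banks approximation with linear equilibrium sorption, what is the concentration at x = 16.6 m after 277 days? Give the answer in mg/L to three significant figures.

121 mg/L

Retardation factor R = 1 + ρ_b·K_d/n = 1 + 1.77 × 2.7/0.21 = 23.76.
Sorption retards both mechanisms: v_R = v/R = 0.08333 m/day, D_R = D/R = 0.03699 m²/day.
v_R·t = 0.08333 × 277 = 23.08241 m; 2√(D_R t) = 6.402 m; argument = (16.6 − 23.08241)/6.402 = -1.013.
C = C₀ × ½·erfc(-1.013) = 131 × 0.9240 = 121 mg/L.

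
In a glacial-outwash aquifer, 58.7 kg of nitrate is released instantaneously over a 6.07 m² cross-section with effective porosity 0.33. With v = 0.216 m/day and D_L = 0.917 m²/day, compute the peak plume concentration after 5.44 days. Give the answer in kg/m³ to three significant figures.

The peak of an instantaneous 1D plume sits at x = vt; there the Gaussian factor is 1 and C_max = M/(n_e·A·√(4πDt)), where n_e·A is the pore area the mass is dissolved in.
√(4πDt) = √(4π × 0.917 × 5.44) = 7.918 m, so C_max = 58.7/(0.33 × 6.07 × 7.918) = 3.70 kg/m³.

3.70 kg/m³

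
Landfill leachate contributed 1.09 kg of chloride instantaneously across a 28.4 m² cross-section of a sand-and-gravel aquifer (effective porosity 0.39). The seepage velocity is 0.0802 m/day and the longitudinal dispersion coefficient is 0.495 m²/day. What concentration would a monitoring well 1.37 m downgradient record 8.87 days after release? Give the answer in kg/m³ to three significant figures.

For an instantaneous plane source, C(x,t) = M/(n_e·A·√(4πDt)) · exp(−(x−vt)²/(4Dt)), with n_e·A the pore (flow) area.
Plume center vt = 0.0802 × 8.87 = 0.711374 m, so the well at 1.37 m is 0.658626 m downgradient of the peak.
√(4πDt) = 7.428 m, giving peak height M/(n_e·A·√(4πDt)) = 1.09/(0.39 × 28.4 × 7.428) = 0.01325 kg/m³.
(x−vt)²/(4Dt) = (0.658626)²/(4 × 0.495 × 8.87) = 0.02470; exp(−0.02470) = 0.9756.
C = 0.01325 × 0.9756 = 0.0129 kg/m³.

0.0129 kg/m³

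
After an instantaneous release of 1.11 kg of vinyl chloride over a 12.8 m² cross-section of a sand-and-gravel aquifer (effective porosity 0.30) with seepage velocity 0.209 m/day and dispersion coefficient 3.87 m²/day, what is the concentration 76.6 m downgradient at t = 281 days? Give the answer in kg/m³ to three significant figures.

For an instantaneous plane source, C(x,t) = M/(n_e·A·√(4πDt)) · exp(−(x−vt)²/(4Dt)), with n_e·A the pore (flow) area.
Plume center vt = 0.209 × 281 = 58.729 m, so the well at 76.6 m is 17.871 m downgradient of the peak.
√(4πDt) = 116.9 m, giving peak height M/(n_e·A·√(4πDt)) = 1.11/(0.30 × 12.8 × 116.9) = 0.002473 kg/m³.
(x−vt)²/(4Dt) = (17.871)²/(4 × 3.87 × 281) = 0.07342; exp(−0.07342) = 0.9292.
C = 0.002473 × 0.9292 = 0.00230 kg/m³.

0.00230 kg/m³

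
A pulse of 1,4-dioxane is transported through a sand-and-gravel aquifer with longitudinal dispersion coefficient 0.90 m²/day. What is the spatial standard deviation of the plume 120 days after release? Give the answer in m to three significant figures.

14.7 m

Dispersive spreading gives a Gaussian with σ² = 2Dt; advection only shifts the center.
σ = √(2 × 0.90 × 120) = 14.7 m.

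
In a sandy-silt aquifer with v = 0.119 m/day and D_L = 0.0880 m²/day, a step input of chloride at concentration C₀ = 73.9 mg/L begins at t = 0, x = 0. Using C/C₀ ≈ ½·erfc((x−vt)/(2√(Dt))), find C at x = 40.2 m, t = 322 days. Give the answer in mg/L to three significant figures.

For a continuous step input, C/C₀ ≈ ½·erfc((x−vt)/(2√(Dt))).
vt = 0.119 × 322 = 38.318 m and 2√(Dt) = 2√(0.0880 × 322) = 10.65 m.
Argument (x−vt)/(2√(Dt)) = (40.2 − 38.318)/10.65 = 0.1767; ½·erfc(0.1767) = 0.4013.
C = 73.9 × 0.4013 = 29.7 mg/L.

29.7 mg/L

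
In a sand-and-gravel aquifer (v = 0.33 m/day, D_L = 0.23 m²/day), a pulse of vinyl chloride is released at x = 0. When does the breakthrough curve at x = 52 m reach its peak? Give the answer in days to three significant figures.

155 days

For the 1D instantaneous-source solution, setting ∂C/∂t = 0 at fixed x gives v²t² + 2Dt − x² = 0, so t = (√(D² + v²x²) − D)/v².
√(D² + v²x²) = √(0.23² + 0.33² × 52²) = 17.16; v² = 0.1089.
t = (17.16 − 0.23)/0.1089 = 155 days (vs. the pure-advection estimate x/v = 158 d).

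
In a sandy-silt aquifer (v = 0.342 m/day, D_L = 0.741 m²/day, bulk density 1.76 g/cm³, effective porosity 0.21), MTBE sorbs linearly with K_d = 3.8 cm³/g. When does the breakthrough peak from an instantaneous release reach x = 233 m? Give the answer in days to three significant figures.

Retardation factor R = 1 + ρ_b·K_d/n = 1 + 1.76 × 3.8/0.21 = 32.85.
Sorption retards both mechanisms: v_R = v/R = 0.01041 m/day, D_R = D/R = 0.02256 m²/day.
Peak time from v_R²t² + 2D_R t − x² = 0: t = (√(D_R² + v_R²x²) − D_R)/v_R².
√(D_R² + v_R²x²) = √(0.02256² + 0.01041² × 233²) = 2.426; v_R² = 0.0001084.
t = (2.426 − 0.02256)/0.0001084 = 22200 days.

22200 days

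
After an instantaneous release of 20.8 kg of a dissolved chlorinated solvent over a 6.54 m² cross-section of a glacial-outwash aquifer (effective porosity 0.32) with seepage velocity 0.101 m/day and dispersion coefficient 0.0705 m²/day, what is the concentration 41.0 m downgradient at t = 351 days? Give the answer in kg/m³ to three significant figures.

For an instantaneous plane source, C(x,t) = M/(n_e·A·√(4πDt)) · exp(−(x−vt)²/(4Dt)), with n_e·A the pore (flow) area.
Plume center vt = 0.101 × 351 = 35.451 m, so the well at 41.0 m is 5.549 m downgradient of the peak.
√(4πDt) = 17.63 m, giving peak height M/(n_e·A·√(4πDt)) = 20.8/(0.32 × 6.54 × 17.63) = 0.5637 kg/m³.
(x−vt)²/(4Dt) = (5.549)²/(4 × 0.0705 × 351) = 0.3111; exp(−0.3111) = 0.7326.
C = 0.5637 × 0.7326 = 0.413 kg/m³.

0.413 kg/m³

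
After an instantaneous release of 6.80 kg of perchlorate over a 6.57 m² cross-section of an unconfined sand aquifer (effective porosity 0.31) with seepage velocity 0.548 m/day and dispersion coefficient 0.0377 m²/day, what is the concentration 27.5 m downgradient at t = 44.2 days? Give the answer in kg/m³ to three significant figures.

For an instantaneous plane source, C(x,t) = M/(n_e·A·√(4πDt)) · exp(−(x−vt)²/(4Dt)), with n_e·A the pore (flow) area.
Plume center vt = 0.548 × 44.2 = 24.2216 m, so the well at 27.5 m is 3.2784 m downgradient of the peak.
√(4πDt) = 4.576 m, giving peak height M/(n_e·A·√(4πDt)) = 6.80/(0.31 × 6.57 × 4.576) = 0.7296 kg/m³.
(x−vt)²/(4Dt) = (3.2784)²/(4 × 0.0377 × 44.2) = 1.613; exp(−1.613) = 0.1993.
C = 0.7296 × 0.1993 = 0.145 kg/m³.

0.145 kg/m³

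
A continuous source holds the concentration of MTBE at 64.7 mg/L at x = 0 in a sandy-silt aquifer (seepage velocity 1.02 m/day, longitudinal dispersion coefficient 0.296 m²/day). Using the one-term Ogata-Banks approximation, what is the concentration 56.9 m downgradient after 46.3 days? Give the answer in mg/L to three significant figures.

For a continuous step input, C/C₀ ≈ ½·erfc((x−vt)/(2√(Dt))).
vt = 1.02 × 46.3 = 47.226 m and 2√(Dt) = 2√(0.296 × 46.3) = 7.404 m.
Argument (x−vt)/(2√(Dt)) = (56.9 − 47.226)/7.404 = 1.307; ½·erfc(1.307) = 0.03227.
C = 64.7 × 0.03227 = 2.09 mg/L.

2.09 mg/L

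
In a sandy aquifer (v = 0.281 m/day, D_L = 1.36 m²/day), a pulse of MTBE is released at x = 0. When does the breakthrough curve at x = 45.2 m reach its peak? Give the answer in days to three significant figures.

145 days

For the 1D instantaneous-source solution, setting ∂C/∂t = 0 at fixed x gives v²t² + 2Dt − x² = 0, so t = (√(D² + v²x²) − D)/v².
√(D² + v²x²) = √(1.36² + 0.281² × 45.2²) = 12.77; v² = 0.078961.
t = (12.77 − 1.36)/0.078961 = 145 days (vs. the pure-advection estimate x/v = 161 d).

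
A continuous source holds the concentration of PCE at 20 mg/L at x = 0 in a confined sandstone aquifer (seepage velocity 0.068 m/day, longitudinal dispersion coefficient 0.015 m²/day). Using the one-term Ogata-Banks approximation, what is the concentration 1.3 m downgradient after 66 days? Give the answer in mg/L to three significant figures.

19.8 mg/L

For a continuous step input, C/C₀ ≈ ½·erfc((x−vt)/(2√(Dt))).
vt = 0.068 × 66 = 4.488 m and 2√(Dt) = 2√(0.015 × 66) = 1.990 m.
Argument (x−vt)/(2√(Dt)) = (1.3 − 4.488)/1.990 = -1.602; ½·erfc(-1.602) = 0.9883.
C = 20 × 0.9883 = 19.8 mg/L.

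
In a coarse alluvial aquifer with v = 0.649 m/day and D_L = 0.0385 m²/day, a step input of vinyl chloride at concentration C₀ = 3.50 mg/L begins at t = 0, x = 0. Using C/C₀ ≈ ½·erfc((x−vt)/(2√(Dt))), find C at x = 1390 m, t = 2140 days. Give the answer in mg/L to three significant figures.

For a continuous step input, C/C₀ ≈ ½·erfc((x−vt)/(2√(Dt))).
vt = 0.649 × 2140 = 1388.86 m and 2√(Dt) = 2√(0.0385 × 2140) = 18.15 m.
Argument (x−vt)/(2√(Dt)) = (1390 − 1388.86)/18.15 = 0.06281; ½·erfc(0.06281) = 0.4646.
C = 3.50 × 0.4646 = 1.63 mg/L.

1.63 mg/L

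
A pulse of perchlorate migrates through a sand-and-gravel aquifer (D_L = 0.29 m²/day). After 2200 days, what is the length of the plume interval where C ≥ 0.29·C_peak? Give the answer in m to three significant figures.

The plume is Gaussian with σ = √(2Dt) = √(2 × 0.29 × 2200) = 35.72 m.
C/C_peak = exp(−Δx²/(2σ²)) = 0.29 ⇒ Δx = σ·√(−2 ln 0.29) = 35.72 × 1.573 = 56.19 m.
Width = 2Δx = 112 m.

112 m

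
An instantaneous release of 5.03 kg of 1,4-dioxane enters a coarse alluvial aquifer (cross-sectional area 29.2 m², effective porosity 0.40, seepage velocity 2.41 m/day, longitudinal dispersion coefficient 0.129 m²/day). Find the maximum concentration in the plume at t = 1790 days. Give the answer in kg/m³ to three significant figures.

The peak of an instantaneous 1D plume sits at x = vt; there the Gaussian factor is 1 and C_max = M/(n_e·A·√(4πDt)), where n_e·A is the pore area the mass is dissolved in.
√(4πDt) = √(4π × 0.129 × 1790) = 53.87 m, so C_max = 5.03/(0.40 × 29.2 × 53.87) = 0.00799 kg/m³.

0.00799 kg/m³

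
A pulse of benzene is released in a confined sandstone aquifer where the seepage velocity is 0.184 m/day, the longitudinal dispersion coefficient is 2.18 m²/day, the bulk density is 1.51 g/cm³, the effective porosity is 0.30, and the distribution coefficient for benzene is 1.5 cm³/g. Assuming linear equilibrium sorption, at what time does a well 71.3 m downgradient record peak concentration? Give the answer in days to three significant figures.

Retardation factor R = 1 + ρ_b·K_d/n = 1 + 1.51 × 1.5/0.30 = 8.550.
Sorption retards both mechanisms: v_R = v/R = 0.02152 m/day, D_R = D/R = 0.2550 m²/day.
Peak time from v_R²t² + 2D_R t − x² = 0: t = (√(D_R² + v_R²x²) − D_R)/v_R².
√(D_R² + v_R²x²) = √(0.2550² + 0.02152² × 71.3²) = 1.555; v_R² = 0.0004631.
t = (1.555 − 0.2550)/0.0004631 = 2810 days.

2810 days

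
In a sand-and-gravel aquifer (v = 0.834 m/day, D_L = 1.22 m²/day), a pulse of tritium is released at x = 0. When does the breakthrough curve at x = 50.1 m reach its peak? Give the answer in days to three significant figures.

For the 1D instantaneous-source solution, setting ∂C/∂t = 0 at fixed x gives v²t² + 2Dt − x² = 0, so t = (√(D² + v²x²) − D)/v².
√(D² + v²x²) = √(1.22² + 0.834² × 50.1²) = 41.80; v² = 0.695556.
t = (41.80 − 1.22)/0.695556 = 58.3 days (vs. the pure-advection estimate x/v = 60.1 d).

58.3 days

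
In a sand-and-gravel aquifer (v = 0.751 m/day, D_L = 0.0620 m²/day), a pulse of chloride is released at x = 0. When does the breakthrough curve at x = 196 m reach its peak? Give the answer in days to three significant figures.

261 days

For the 1D instantaneous-source solution, setting ∂C/∂t = 0 at fixed x gives v²t² + 2Dt − x² = 0, so t = (√(D² + v²x²) − D)/v².
√(D² + v²x²) = √(0.0620² + 0.751² × 196²) = 147.2; v² = 0.564001.
t = (147.2 − 0.0620)/0.564001 = 261 days (vs. the pure-advection estimate x/v = 261 d).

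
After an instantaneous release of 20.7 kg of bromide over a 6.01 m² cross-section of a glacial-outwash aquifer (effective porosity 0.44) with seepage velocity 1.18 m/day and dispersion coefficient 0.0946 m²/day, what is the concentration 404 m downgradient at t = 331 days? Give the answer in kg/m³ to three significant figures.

For an instantaneous plane source, C(x,t) = M/(n_e·A·√(4πDt)) · exp(−(x−vt)²/(4Dt)), with n_e·A the pore (flow) area.
Plume center vt = 1.18 × 331 = 390.58 m, so the well at 404 m is 13.42 m downgradient of the peak.
√(4πDt) = 19.84 m, giving peak height M/(n_e·A·√(4πDt)) = 20.7/(0.44 × 6.01 × 19.84) = 0.3945 kg/m³.
(x−vt)²/(4Dt) = (13.42)²/(4 × 0.0946 × 331) = 1.438; exp(−1.438) = 0.2374.
C = 0.3945 × 0.2374 = 0.0937 kg/m³.

0.0937 kg/m³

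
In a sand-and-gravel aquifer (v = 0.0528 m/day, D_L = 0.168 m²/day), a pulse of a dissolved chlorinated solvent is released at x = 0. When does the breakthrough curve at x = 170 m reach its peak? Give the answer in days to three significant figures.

For the 1D instantaneous-source solution, setting ∂C/∂t = 0 at fixed x gives v²t² + 2Dt − x² = 0, so t = (√(D² + v²x²) − D)/v².
√(D² + v²x²) = √(0.168² + 0.0528² × 170²) = 8.978; v² = 0.00278784.
t = (8.978 − 0.168)/0.00278784 = 3160 days (vs. the pure-advection estimate x/v = 3220 d).

3160 days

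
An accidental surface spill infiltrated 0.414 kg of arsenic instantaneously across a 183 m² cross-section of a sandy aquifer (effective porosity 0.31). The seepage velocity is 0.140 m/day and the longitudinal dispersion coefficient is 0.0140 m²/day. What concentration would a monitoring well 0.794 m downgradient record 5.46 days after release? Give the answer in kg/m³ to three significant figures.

For an instantaneous plane source, C(x,t) = M/(n_e·A·√(4πDt)) · exp(−(x−vt)²/(4Dt)), with n_e·A the pore (flow) area.
Plume center vt = 0.140 × 5.46 = 0.7644 m, so the well at 0.794 m is 0.0296 m downgradient of the peak.
√(4πDt) = 0.9801 m, giving peak height M/(n_e·A·√(4πDt)) = 0.414/(0.31 × 183 × 0.9801) = 0.007446 kg/m³.
(x−vt)²/(4Dt) = (0.0296)²/(4 × 0.0140 × 5.46) = 0.002866; exp(−0.002866) = 0.9971.
C = 0.007446 × 0.9971 = 0.00742 kg/m³.

0.00742 kg/m³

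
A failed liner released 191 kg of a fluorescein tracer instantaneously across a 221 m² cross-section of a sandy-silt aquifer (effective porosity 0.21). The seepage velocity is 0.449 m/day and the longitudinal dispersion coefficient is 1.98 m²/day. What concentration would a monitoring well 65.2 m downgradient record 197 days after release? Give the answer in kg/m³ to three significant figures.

For an instantaneous plane source, C(x,t) = M/(n_e·A·√(4πDt)) · exp(−(x−vt)²/(4Dt)), with n_e·A the pore (flow) area.
Plume center vt = 0.449 × 197 = 88.453 m, so the well at 65.2 m is 23.253 m upgradient of the peak.
√(4πDt) = 70.01 m, giving peak height M/(n_e·A·√(4πDt)) = 191/(0.21 × 221 × 70.01) = 0.05878 kg/m³.
(x−vt)²/(4Dt) = (-23.253)²/(4 × 1.98 × 197) = 0.3466; exp(−0.3466) = 0.7071.
C = 0.05878 × 0.7071 = 0.0416 kg/m³.

0.0416 kg/m³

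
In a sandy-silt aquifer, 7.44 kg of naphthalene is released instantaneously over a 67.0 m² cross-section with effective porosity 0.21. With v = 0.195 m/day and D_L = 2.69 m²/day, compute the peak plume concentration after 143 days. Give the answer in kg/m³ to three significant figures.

The peak of an instantaneous 1D plume sits at x = vt; there the Gaussian factor is 1 and C_max = M/(n_e·A·√(4πDt)), where n_e·A is the pore area the mass is dissolved in.
√(4πDt) = √(4π × 2.69 × 143) = 69.53 m, so C_max = 7.44/(0.21 × 67.0 × 69.53) = 0.00761 kg/m³.

0.00761 kg/m³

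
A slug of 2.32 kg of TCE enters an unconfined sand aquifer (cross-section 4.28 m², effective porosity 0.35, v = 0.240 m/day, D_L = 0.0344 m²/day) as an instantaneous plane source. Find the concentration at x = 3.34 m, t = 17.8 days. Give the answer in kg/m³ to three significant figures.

For an instantaneous plane source, C(x,t) = M/(n_e·A·√(4πDt)) · exp(−(x−vt)²/(4Dt)), with n_e·A the pore (flow) area.
Plume center vt = 0.240 × 17.8 = 4.272 m, so the well at 3.34 m is 0.932 m upgradient of the peak.
√(4πDt) = 2.774 m, giving peak height M/(n_e·A·√(4πDt)) = 2.32/(0.35 × 4.28 × 2.774) = 0.5583 kg/m³.
(x−vt)²/(4Dt) = (-0.932)²/(4 × 0.0344 × 17.8) = 0.3546; exp(−0.3546) = 0.7015.
C = 0.5583 × 0.7015 = 0.392 kg/m³.

0.392 kg/m³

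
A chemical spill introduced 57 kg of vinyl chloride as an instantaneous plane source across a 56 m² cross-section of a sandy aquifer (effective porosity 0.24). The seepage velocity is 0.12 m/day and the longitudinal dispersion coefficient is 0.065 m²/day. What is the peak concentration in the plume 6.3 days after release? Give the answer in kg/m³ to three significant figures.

1.87 kg/m³

The peak of an instantaneous 1D plume sits at x = vt; there the Gaussian factor is 1 and C_max = M/(n_e·A·√(4πDt)), where n_e·A is the pore area the mass is dissolved in.
√(4πDt) = √(4π × 0.065 × 6.3) = 2.268 m, so C_max = 57/(0.24 × 56 × 2.268) = 1.87 kg/m³.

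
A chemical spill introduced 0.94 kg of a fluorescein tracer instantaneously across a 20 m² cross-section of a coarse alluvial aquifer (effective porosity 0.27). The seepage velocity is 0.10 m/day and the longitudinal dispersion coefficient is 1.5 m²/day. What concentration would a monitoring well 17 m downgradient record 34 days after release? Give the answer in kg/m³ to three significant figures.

0.00278 kg/m³

For an instantaneous plane source, C(x,t) = M/(n_e·A·√(4πDt)) · exp(−(x−vt)²/(4Dt)), with n_e·A the pore (flow) area.
Plume center vt = 0.10 × 34 = 3.4 m, so the well at 17 m is 13.6 m downgradient of the peak.
√(4πDt) = 25.32 m, giving peak height M/(n_e·A·√(4πDt)) = 0.94/(0.27 × 20 × 25.32) = 0.006875 kg/m³.
(x−vt)²/(4Dt) = (13.6)²/(4 × 1.5 × 34) = 0.9067; exp(−0.9067) = 0.4039.
C = 0.006875 × 0.4039 = 0.00278 kg/m³.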